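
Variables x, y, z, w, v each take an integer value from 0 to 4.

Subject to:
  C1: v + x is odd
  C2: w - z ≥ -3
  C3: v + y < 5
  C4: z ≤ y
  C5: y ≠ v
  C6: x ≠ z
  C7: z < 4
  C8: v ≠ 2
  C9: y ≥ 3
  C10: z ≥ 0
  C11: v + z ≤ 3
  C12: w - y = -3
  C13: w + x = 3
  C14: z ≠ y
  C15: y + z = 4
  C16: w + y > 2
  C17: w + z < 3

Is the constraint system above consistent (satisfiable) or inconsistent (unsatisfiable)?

Satisfiable

Try x = 3, y = 3, z = 1, w = 0, v = 0.
Check constraint 2: w - z = -1; constraint 3: v + y = 3; constraint 11: v + z = 1. The remaining constraints are straightforward to verify.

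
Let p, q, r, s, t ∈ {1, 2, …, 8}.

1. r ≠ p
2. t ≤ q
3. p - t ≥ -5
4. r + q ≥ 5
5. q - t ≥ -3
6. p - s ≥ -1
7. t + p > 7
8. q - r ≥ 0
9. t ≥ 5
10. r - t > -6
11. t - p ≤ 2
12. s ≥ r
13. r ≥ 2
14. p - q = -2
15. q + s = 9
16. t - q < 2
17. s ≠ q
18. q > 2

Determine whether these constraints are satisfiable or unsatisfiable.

Take p = 3, q = 5, r = 2, s = 4, t = 5. Then constraint 3: p - t = -2; constraint 4: r + q = 7; constraint 5: q - t = 0, and every other listed constraint is also met.

Satisfiable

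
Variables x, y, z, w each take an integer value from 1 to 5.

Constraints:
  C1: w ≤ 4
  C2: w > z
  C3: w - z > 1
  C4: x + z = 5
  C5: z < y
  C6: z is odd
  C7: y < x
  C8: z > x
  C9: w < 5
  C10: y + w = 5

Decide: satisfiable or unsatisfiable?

Constraints 5, 7, and 8 give x < z, z < y, y < x. Chaining: x < z < y < x, which forces x < x — impossible.

Unsatisfiable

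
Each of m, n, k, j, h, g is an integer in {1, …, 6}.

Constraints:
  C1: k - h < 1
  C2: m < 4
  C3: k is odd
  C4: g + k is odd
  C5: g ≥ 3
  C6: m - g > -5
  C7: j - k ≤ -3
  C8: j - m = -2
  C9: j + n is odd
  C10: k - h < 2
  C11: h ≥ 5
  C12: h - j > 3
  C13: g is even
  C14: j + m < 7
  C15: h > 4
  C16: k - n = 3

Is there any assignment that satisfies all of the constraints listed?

Satisfiable

Try m = 3, n = 2, k = 5, j = 1, h = 6, g = 6.
Check constraint 1: k - h = -1; constraint 6: m - g = -3; constraint 7: j - k = -4. The remaining constraints are straightforward to verify.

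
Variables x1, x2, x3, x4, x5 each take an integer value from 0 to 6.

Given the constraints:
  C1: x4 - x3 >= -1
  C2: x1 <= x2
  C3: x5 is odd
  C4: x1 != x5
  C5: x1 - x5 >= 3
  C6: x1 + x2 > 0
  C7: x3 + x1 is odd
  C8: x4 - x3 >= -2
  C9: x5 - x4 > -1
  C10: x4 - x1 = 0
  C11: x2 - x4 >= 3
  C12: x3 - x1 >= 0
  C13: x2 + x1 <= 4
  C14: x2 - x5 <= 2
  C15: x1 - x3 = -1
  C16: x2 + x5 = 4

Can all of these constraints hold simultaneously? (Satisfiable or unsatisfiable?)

Constraints 5, 8, 11, 12, and 14 give x3 − x1 ≥ 0, x1 − x5 ≥ 3, x5 − x2 ≥ -2, x2 − x4 ≥ 3, x4 − x3 ≥ -2.
Adding all 5 inequalities: the left sides telescope to 0, and the right sides sum to 0 + 3 + (-2) + 3 + (-2) = 2. So 0 ≥ 2, which is false.

Unsatisfiable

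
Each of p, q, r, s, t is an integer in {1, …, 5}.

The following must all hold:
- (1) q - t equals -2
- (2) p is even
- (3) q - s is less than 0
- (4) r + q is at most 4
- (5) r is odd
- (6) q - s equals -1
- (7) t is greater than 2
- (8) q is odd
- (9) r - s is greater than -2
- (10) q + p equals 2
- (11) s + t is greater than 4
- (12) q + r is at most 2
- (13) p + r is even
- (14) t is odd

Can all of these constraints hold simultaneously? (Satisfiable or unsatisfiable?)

Constraint 2 makes p even and constraint 5 makes r odd, so p + r must be odd. Constraint 13 says p + r is even — contradiction.

Unsatisfiable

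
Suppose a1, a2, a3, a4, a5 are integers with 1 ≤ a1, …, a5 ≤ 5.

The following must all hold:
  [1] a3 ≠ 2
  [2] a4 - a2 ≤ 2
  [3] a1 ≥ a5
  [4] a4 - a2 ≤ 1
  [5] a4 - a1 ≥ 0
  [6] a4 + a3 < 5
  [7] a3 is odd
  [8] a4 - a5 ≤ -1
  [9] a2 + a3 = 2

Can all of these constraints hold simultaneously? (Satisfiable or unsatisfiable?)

Constraints 3, 5, and 8 give a4 < a5, a5 ≤ a1, a1 ≤ a4. Chaining: a4 < a5 ≤ a1 ≤ a4, which forces a4 < a4 — impossible.

Unsatisfiable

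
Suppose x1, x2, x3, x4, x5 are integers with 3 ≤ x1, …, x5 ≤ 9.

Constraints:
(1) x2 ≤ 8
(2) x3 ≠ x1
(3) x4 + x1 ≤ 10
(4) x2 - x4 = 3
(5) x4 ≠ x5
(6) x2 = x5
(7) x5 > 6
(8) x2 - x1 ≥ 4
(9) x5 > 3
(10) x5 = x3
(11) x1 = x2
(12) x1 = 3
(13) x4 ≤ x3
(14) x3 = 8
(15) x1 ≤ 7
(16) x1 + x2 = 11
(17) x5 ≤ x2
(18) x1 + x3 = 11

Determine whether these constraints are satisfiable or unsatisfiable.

Unsatisfiable

Constraint 12 fixes x1 = 3 and constraint 14 fixes x3 = 8. Constraints 6, 10, and 11 give x1 = x2 = x5 = x3, so x1 = x3. But 3 ≠ 8 — contradiction.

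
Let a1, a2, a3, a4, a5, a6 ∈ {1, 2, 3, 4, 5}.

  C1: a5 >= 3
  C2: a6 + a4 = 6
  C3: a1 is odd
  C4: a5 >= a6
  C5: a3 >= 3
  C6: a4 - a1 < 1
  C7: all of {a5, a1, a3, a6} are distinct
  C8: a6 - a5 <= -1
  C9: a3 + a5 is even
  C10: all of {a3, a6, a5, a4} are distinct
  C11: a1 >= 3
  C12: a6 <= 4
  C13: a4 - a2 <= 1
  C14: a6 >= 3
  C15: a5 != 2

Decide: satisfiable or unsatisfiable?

Constraints 1, 5, 11, and 14 confine each of a5, a1, a3, a6 to the 3 values {3, …, 5} (the domain already gives each ≤ 5).
Constraint 7 requires all 4 of them to be distinct, but only 3 values are available — impossible by the pigeonhole principle.

Unsatisfiable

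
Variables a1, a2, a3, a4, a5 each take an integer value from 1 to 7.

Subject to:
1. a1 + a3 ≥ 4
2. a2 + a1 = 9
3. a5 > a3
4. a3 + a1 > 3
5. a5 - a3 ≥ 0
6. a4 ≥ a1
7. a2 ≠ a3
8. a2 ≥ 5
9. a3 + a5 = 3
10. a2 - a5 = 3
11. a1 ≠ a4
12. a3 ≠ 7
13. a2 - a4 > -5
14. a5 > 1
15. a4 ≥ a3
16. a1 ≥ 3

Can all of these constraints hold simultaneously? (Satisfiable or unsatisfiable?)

The assignment a1 = 4, a2 = 5, a3 = 1, a4 = 7, a5 = 2 works:
  constraint 1 holds since a1 + a3 = 5.
  constraint 2 holds since a2 + a1 = 9.
The rest check out directly.

Satisfiable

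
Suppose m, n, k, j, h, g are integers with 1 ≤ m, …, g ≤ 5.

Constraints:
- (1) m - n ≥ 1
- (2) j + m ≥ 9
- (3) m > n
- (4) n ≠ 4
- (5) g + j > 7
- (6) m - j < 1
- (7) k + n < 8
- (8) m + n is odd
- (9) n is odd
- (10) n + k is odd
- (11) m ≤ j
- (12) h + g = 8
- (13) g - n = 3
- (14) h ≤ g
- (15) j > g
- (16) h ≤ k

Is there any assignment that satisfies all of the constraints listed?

One satisfying assignment is m = 4, n = 1, k = 4, j = 5, h = 4, g = 4.
For the less obvious constraints — constraint 1: m - n = 3; constraint 2: j + m = 9; constraint 5: g + j = 9 — and the others hold by inspection.

Satisfiable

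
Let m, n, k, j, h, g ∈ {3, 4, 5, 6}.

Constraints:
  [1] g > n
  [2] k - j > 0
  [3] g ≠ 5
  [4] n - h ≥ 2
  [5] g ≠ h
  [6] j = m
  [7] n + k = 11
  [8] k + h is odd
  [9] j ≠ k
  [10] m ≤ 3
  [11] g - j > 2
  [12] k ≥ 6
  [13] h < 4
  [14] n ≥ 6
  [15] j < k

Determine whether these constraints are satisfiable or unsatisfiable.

From constraint 14: n ≥ 6. From constraint 12: k ≥ 6. Hence n + k ≥ 12. But constraint 7 requires n + k = 11, and 11 < 12. Contradiction.

Unsatisfiable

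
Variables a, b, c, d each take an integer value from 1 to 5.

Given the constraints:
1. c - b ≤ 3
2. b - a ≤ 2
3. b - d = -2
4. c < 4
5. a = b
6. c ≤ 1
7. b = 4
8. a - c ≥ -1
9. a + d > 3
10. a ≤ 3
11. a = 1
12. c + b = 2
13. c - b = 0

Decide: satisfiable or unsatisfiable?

Unsatisfiable

Constraint 11 fixes a = 1 and constraint 7 fixes b = 4, but constraint 5 requires a = b. Since 1 ≠ 4, contradiction.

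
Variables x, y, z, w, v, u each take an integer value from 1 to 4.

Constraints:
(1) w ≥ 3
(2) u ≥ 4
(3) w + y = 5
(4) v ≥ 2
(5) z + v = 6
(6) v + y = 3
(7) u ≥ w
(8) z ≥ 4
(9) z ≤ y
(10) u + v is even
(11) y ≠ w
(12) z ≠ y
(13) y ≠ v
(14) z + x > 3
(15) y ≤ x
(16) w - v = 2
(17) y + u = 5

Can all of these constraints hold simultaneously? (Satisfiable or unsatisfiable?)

Unsatisfiable

From constraint 1: w ≥ 3. From constraints 8 and 9: y ≥ z ≥ 4. Hence w + y ≥ 7. But constraint 3 requires w + y = 5, and 5 < 7. Contradiction.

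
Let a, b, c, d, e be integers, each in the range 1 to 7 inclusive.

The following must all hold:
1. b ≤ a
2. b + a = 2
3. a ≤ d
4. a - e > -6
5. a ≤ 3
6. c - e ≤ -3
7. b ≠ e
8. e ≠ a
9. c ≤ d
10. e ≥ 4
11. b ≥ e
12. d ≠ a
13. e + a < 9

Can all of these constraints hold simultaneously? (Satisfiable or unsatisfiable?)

From constraints 10 and 11: b ≥ e and e ≥ 4, so b ≥ 4. From constraints 1 and 5: b ≤ a and a ≤ 3, so b ≤ 3. But 3 < 4, so no value of b works.

Unsatisfiable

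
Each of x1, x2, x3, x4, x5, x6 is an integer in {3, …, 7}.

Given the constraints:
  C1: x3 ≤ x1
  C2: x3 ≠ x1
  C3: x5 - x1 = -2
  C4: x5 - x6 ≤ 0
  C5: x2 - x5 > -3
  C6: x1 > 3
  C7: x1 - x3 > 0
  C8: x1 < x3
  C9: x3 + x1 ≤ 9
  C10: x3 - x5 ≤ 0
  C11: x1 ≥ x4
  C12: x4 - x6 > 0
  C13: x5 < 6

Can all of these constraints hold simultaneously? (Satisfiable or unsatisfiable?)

Constraints 4, 8, 10, 11, and 12 give x6 < x4, x4 ≤ x1, x1 < x3, x3 ≤ x5, x5 ≤ x6. Chaining: x6 < x4 ≤ x1 < x3 ≤ x5 ≤ x6, which forces x6 < x6 — impossible.

Unsatisfiable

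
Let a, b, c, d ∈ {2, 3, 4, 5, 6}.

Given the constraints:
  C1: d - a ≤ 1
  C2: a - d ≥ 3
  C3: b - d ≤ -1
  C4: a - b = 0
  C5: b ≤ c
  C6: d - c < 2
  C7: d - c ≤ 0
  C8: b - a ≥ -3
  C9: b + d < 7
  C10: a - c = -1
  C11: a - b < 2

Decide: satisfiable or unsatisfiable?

Unsatisfiable

Constraints 2, 3, and 8 give a − d ≥ 3, d − b ≥ 1, b − a ≥ -3.
Adding all 3 inequalities: the left sides telescope to 0, and the right sides sum to 3 + 1 + (-3) = 1. So 0 ≥ 1, which is false.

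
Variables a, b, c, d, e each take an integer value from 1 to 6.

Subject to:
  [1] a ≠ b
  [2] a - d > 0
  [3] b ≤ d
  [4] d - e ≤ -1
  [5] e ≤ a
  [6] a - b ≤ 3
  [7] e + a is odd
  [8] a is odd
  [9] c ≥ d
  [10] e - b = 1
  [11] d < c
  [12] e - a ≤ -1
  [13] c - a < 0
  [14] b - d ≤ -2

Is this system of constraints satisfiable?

Constraints 4, 6, 12, and 14 give d − b ≥ 2, b − a ≥ -3, a − e ≥ 1, e − d ≥ 1.
Adding all 4 inequalities: the left sides telescope to 0, and the right sides sum to 2 + (-3) + 1 + 1 = 1. So 0 ≥ 1, which is false.

Unsatisfiable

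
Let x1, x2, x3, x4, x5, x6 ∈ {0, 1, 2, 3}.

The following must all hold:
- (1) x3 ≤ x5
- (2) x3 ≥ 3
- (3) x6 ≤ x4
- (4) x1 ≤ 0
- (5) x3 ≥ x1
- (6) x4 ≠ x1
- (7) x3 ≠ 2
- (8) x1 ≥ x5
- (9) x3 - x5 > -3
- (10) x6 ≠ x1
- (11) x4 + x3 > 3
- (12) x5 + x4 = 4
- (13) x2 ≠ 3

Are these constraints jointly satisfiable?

Unsatisfiable

From constraints 1 and 2: x5 ≥ x3 and x3 ≥ 3, so x5 ≥ 3. From constraints 4 and 8: x5 ≤ x1 and x1 ≤ 0, so x5 ≤ 0. But 0 < 3, so no value of x5 works.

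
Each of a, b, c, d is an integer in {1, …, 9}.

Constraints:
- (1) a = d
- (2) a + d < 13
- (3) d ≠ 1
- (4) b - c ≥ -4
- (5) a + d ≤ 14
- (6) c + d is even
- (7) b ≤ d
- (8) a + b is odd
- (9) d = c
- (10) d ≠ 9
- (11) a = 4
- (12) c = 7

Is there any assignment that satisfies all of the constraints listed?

Unsatisfiable

Constraint 11 fixes a = 4 and constraint 12 fixes c = 7. Constraints 1 and 9 give a = d = c, so a = c. But 4 ≠ 7 — contradiction.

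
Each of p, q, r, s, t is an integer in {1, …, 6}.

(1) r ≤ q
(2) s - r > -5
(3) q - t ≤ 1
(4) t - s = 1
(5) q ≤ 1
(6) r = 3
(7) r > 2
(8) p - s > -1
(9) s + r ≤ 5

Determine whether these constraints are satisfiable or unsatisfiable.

Unsatisfiable

From constraint 7: r ≥ 3. From constraints 1 and 5: r ≤ q and q ≤ 1, so r ≤ 1. But 1 < 3, so no value of r works.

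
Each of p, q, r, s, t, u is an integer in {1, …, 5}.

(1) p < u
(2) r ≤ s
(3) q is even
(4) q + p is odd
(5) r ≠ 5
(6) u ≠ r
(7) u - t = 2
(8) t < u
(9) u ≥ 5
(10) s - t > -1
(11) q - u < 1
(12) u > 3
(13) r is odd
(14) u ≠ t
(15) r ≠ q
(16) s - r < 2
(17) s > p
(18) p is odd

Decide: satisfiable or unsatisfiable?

The assignment p = 3, q = 4, r = 3, s = 4, t = 3, u = 5 works:
  constraint 7 holds since u - t = 2.
  constraint 10 holds since s - t = 1.
  constraint 11 holds since q - u = -1.
The rest check out directly.

Satisfiable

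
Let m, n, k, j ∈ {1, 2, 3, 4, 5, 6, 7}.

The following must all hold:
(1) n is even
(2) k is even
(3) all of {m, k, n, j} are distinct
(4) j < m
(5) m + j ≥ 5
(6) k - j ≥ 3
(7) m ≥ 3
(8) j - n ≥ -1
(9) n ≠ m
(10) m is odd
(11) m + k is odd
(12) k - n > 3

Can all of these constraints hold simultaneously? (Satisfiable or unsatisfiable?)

Take m = 7, n = 2, k = 6, j = 1. Then constraint 5: m + j = 8; constraint 6: k - j = 5; constraint 8: j - n = -1, and every other listed constraint is also met.

Satisfiable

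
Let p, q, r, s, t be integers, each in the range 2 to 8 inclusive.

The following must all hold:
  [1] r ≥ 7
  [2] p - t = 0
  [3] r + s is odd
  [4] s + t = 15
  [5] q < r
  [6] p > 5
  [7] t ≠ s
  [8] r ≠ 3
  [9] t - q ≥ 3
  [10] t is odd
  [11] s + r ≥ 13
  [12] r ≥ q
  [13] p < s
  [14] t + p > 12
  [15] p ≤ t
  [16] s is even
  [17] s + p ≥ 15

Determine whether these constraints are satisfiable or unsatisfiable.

Satisfiable

The assignment p = 7, q = 2, r = 7, s = 8, t = 7 works:
  constraint 2 holds since p - t = 0.
  constraint 4 holds since s + t = 15.
The rest check out directly.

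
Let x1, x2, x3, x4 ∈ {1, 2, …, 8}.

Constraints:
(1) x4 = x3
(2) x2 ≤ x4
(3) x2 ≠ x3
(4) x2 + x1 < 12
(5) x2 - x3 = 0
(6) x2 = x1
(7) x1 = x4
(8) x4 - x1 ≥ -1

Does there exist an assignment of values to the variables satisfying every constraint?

From constraints 1, 6, and 7, x2 = x1 = x4 = x3, so x2 = x3. But constraint 3 says x2 ≠ x3. Contradiction.

Unsatisfiable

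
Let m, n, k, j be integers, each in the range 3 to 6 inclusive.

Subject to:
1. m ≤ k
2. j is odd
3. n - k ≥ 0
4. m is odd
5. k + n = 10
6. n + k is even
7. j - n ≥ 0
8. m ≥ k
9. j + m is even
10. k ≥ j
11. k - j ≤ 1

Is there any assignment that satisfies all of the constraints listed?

Setting (m, n, k, j) = (5, 5, 5, 5) satisfies everything: constraint 3: n - k = 0; constraint 5: k + n = 10, and the others follow.

Satisfiable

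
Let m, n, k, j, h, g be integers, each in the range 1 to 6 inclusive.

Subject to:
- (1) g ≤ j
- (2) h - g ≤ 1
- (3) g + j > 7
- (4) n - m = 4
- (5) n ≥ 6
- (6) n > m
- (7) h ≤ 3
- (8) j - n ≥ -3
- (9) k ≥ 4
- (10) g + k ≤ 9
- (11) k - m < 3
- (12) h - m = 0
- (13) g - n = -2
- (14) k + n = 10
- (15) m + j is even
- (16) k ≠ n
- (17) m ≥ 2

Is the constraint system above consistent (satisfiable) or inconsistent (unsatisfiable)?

Setting (m, n, k, j, h, g) = (2, 6, 4, 4, 2, 4) satisfies everything: constraint 2: h - g = -2; constraint 3: g + j = 8; constraint 4: n - m = 4, and the others follow.

Satisfiable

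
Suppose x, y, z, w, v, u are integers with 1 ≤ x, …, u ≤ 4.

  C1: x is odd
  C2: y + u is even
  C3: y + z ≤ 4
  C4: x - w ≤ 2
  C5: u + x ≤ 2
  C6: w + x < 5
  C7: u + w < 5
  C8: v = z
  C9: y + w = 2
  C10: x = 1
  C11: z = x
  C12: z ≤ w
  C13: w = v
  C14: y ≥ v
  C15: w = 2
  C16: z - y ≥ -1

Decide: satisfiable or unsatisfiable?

Unsatisfiable

Constraint 15 fixes w = 2 and constraint 10 fixes x = 1. Constraints 8, 11, and 13 give w = v = z = x, so w = x. But 2 ≠ 1 — contradiction.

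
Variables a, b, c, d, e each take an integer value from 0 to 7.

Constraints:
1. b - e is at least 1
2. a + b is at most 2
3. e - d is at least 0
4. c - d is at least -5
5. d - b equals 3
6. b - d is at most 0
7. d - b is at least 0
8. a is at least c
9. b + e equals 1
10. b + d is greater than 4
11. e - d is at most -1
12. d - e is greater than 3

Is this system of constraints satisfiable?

Unsatisfiable

Constraints 1, 3, and 7 give d − b ≥ 0, b − e ≥ 1, e − d ≥ 0.
Adding all 3 inequalities: the left sides telescope to 0, and the right sides sum to 0 + 1 + 0 = 1. So 0 ≥ 1, which is false.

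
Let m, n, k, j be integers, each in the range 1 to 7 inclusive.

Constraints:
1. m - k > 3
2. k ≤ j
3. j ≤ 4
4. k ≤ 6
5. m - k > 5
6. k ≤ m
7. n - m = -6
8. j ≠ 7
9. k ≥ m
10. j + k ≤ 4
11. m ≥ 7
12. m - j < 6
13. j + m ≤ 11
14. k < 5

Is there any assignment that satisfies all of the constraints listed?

Unsatisfiable

From constraints 9 and 11: k ≥ m and m ≥ 7, so k ≥ 7. From constraints 2 and 3: k ≤ j and j ≤ 4, so k ≤ 4. But 4 < 7, so no value of k works.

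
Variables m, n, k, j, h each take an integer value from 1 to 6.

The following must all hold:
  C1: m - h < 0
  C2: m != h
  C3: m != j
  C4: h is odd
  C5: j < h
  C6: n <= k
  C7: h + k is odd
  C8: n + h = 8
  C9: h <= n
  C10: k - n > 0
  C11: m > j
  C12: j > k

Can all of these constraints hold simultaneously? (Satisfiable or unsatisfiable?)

Unsatisfiable

Constraints 1, 9, 10, 11, and 12 give j < m, m < h, h ≤ n, n < k, k < j. Chaining: j < m < h ≤ n < k < j, which forces j < j — impossible.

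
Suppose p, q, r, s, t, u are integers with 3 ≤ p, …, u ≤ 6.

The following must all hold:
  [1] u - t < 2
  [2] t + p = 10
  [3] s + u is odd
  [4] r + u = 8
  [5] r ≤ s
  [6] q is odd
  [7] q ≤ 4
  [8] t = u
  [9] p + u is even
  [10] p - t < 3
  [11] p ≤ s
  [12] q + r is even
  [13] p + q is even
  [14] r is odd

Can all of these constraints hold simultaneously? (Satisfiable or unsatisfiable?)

Satisfiable

One satisfying assignment is p = 5, q = 3, r = 3, s = 6, t = 5, u = 5.
For the less obvious constraints — constraint 1: u - t = 0; constraint 2: t + p = 10 — and the others hold by inspection.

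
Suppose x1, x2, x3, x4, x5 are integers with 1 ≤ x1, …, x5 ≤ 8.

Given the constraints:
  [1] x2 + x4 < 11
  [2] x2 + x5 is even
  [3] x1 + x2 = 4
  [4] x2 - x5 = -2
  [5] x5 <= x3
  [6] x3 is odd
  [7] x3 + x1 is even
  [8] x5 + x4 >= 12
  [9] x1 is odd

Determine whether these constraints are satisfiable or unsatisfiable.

Satisfiable

The assignment x1 = 1, x2 = 3, x3 = 5, x4 = 7, x5 = 5 works:
  constraint 1 holds since x2 + x4 = 10.
  constraint 3 holds since x1 + x2 = 4.
  constraint 4 holds since x2 - x5 = -2.
The rest check out directly.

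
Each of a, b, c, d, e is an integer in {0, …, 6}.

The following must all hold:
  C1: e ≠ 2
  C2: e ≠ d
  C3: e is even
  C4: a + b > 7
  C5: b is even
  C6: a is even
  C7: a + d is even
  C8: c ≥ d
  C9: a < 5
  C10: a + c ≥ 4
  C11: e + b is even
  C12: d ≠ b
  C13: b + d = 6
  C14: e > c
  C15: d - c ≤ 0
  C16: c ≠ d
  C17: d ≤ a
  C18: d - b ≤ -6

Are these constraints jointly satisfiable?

Take a = 2, b = 6, c = 2, d = 0, e = 6. Then constraint 4: a + b = 8; constraint 10: a + c = 4, and every other listed constraint is also met.

Satisfiable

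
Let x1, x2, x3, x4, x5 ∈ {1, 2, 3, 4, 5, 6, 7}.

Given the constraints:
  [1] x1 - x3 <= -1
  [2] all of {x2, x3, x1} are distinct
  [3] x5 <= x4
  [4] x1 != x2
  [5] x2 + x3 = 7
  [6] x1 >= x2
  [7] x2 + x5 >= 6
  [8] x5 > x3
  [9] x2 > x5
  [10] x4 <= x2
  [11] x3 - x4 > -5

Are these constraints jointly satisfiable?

Constraints 1, 3, 6, 8, and 10 give x2 ≤ x1, x1 < x3, x3 < x5, x5 ≤ x4, x4 ≤ x2. Chaining: x2 ≤ x1 < x3 < x5 ≤ x4 ≤ x2, which forces x2 < x2 — impossible.

Unsatisfiable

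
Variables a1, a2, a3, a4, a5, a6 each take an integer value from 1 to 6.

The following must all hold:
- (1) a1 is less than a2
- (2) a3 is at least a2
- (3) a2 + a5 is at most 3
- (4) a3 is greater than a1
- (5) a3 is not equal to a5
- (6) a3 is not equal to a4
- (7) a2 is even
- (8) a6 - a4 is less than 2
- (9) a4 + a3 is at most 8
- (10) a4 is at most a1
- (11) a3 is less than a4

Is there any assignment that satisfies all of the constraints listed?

Constraints 1, 2, 10, and 11 give a3 < a4, a4 ≤ a1, a1 < a2, a2 ≤ a3. Chaining: a3 < a4 ≤ a1 < a2 ≤ a3, which forces a3 < a3 — impossible.

Unsatisfiable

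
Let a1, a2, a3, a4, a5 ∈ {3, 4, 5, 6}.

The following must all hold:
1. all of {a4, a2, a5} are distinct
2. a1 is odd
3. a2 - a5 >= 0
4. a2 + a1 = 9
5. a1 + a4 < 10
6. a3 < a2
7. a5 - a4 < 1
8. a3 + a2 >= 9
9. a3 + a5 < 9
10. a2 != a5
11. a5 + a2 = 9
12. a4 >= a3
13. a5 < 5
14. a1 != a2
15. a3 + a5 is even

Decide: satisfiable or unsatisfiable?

Take a1 = 3, a2 = 6, a3 = 3, a4 = 5, a5 = 3. Then constraint 3: a2 - a5 = 3; constraint 4: a2 + a1 = 9; constraint 5: a1 + a4 = 8, and every other listed constraint is also met.

Satisfiable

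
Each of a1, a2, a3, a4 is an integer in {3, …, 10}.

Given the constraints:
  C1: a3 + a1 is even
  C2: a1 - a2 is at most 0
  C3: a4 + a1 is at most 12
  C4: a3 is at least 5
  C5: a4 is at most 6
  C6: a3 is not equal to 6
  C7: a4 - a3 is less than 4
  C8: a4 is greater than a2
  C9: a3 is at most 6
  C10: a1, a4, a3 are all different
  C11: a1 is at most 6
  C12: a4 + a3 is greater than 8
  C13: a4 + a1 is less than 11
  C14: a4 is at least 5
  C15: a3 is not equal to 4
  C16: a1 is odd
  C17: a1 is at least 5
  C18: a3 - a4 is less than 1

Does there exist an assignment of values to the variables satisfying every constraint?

Constraints 4, 5, 9, 11, 14, and 17 confine each of a1, a4, a3 to the 2 values {5, 6}.
Constraint 10 requires all 3 of them to be distinct, but only 2 values are available — impossible by the pigeonhole principle.

Unsatisfiable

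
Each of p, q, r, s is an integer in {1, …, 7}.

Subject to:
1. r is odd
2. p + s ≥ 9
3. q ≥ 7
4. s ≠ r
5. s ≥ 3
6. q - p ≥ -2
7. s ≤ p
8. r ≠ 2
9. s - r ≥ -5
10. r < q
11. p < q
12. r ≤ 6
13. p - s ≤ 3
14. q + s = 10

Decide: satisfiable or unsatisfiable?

Try p = 6, q = 7, r = 5, s = 3.
Check constraint 2: p + s = 9; constraint 6: q - p = 1; constraint 9: s - r = -2. The remaining constraints are straightforward to verify.

Satisfiable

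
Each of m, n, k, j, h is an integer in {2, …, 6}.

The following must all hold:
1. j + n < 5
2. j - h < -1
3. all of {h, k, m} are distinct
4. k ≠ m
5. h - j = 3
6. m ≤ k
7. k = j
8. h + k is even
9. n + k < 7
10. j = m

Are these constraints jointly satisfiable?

From constraints 7 and 10, k = j = m, so k = m. But constraint 4 says k ≠ m. Contradiction.

Unsatisfiable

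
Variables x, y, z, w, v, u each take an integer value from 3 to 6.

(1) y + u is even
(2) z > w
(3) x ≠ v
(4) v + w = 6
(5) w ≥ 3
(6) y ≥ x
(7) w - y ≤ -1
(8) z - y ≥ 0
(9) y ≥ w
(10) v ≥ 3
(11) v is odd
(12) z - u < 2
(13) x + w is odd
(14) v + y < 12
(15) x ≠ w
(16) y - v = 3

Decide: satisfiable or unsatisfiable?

Satisfiable

The assignment x = 6, y = 6, z = 6, w = 3, v = 3, u = 6 works:
  constraint 4 holds since v + w = 6.
  constraint 7 holds since w - y = -3.
  constraint 8 holds since z - y = 0.
The rest check out directly.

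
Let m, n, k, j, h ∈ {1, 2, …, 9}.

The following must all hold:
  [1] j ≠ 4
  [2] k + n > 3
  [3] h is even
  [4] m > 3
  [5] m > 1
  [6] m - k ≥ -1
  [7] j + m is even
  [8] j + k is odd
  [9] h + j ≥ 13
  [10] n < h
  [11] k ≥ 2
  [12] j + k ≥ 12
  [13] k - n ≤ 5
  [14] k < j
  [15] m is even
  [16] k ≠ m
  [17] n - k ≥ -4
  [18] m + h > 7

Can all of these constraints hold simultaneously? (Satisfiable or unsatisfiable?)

Satisfiable

Setting (m, n, k, j, h) = (4, 1, 5, 8, 6) satisfies everything: constraint 2: k + n = 6; constraint 6: m - k = -1, and the others follow.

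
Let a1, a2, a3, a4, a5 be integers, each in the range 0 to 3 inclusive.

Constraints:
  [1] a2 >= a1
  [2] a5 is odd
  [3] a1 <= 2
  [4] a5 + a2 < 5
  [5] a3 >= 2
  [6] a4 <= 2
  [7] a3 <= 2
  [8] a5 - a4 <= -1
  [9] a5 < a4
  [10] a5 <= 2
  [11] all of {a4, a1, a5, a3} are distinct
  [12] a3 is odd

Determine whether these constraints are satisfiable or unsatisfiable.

Unsatisfiable

Constraints 3, 6, 7, and 10 confine each of a4, a1, a5, a3 to the 3 values {0, …, 2} (the domain already gives each ≥ 0).
Constraint 11 requires all 4 of them to be distinct, but only 3 values are available — impossible by the pigeonhole principle.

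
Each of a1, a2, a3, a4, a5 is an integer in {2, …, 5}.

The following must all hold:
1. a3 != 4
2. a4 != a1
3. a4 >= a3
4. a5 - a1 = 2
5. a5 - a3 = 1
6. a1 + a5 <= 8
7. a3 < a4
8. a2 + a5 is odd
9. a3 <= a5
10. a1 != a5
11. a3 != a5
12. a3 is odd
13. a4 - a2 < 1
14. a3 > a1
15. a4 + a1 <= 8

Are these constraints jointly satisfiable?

Satisfiable

Setting (a1, a2, a3, a4, a5) = (2, 5, 3, 5, 4) satisfies everything: constraint 4: a5 - a1 = 2; constraint 5: a5 - a3 = 1; constraint 6: a1 + a5 = 6, and the others follow.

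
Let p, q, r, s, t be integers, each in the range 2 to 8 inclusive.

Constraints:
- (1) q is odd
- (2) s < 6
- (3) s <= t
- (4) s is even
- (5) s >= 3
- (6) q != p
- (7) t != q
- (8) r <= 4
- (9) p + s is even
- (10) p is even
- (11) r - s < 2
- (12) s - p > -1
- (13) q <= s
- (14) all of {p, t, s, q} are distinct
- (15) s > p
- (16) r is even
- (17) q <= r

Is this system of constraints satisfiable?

Satisfiable

Try p = 2, q = 3, r = 4, s = 4, t = 6.
Check constraint 11: r - s = 0; constraint 12: s - p = 2. The remaining constraints are straightforward to verify.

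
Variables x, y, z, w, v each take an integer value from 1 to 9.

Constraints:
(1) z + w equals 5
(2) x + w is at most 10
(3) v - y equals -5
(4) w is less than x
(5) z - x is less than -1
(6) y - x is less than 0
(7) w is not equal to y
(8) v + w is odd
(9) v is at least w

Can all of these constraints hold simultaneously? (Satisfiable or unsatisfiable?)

Take x = 8, y = 7, z = 4, w = 1, v = 2. Then constraint 1: z + w = 5; constraint 2: x + w = 9, and every other listed constraint is also met.

Satisfiable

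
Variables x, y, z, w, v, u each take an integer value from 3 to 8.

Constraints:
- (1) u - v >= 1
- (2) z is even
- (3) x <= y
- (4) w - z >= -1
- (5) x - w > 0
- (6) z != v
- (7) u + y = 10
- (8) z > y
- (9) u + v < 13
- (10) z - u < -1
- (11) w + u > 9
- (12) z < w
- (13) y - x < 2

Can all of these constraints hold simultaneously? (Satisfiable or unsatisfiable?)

Unsatisfiable

Constraints 3, 5, 8, and 12 give w < x, x ≤ y, y < z, z < w. Chaining: w < x ≤ y < z < w, which forces w < w — impossible.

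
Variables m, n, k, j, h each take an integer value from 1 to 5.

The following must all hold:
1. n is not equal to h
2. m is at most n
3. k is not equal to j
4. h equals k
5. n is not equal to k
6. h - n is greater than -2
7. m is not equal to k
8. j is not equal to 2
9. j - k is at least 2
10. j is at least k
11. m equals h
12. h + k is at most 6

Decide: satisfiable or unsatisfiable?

From constraints 4 and 11, m = h = k, so m = k. But constraint 7 says m ≠ k. Contradiction.

Unsatisfiable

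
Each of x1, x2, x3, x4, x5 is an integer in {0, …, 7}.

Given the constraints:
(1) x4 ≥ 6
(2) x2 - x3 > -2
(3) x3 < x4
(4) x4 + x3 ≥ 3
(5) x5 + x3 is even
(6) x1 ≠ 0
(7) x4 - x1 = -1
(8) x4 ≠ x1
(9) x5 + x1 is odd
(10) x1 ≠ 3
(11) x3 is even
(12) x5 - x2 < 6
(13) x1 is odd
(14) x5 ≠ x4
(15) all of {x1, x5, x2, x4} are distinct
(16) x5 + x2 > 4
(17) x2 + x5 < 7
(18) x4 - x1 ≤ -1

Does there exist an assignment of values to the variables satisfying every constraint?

One satisfying assignment is x1 = 7, x2 = 1, x3 = 0, x4 = 6, x5 = 4.
For the less obvious constraints — constraint 2: x2 - x3 = 1; constraint 4: x4 + x3 = 6 — and the others hold by inspection.

Satisfiable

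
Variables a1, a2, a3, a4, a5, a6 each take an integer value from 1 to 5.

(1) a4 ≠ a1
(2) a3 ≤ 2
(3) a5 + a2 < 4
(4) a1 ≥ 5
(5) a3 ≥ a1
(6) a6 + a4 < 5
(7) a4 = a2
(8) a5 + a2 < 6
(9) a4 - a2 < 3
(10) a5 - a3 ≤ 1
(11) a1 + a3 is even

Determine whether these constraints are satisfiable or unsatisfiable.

Unsatisfiable

From constraint 4: a1 ≥ 5. From constraints 2 and 5: a1 ≤ a3 and a3 ≤ 2, so a1 ≤ 2. But 2 < 5, so no value of a1 works.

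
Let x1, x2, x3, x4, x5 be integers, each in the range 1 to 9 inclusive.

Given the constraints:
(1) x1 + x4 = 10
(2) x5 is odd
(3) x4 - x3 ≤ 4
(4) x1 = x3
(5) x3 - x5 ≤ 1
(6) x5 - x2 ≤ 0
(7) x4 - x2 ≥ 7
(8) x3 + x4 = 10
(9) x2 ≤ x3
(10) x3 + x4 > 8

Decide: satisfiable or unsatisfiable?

Unsatisfiable

Constraints 3, 5, 6, and 7 give x2 − x5 ≥ 0, x5 − x3 ≥ -1, x3 − x4 ≥ -4, x4 − x2 ≥ 7.
Adding all 4 inequalities: the left sides telescope to 0, and the right sides sum to 0 + (-1) + (-4) + 7 = 2. So 0 ≥ 2, which is false.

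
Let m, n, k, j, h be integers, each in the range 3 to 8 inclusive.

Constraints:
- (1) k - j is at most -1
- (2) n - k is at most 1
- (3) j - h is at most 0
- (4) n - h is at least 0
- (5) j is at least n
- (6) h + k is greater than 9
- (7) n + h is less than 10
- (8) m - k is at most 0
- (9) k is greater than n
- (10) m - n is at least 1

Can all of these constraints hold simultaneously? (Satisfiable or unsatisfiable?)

Unsatisfiable

Constraints 1, 3, 4, 8, and 10 give h − j ≥ 0, j − k ≥ 1, k − m ≥ 0, m − n ≥ 1, n − h ≥ 0.
Adding all 5 inequalities: the left sides telescope to 0, and the right sides sum to 0 + 1 + 0 + 1 + 0 = 2. So 0 ≥ 2, which is false.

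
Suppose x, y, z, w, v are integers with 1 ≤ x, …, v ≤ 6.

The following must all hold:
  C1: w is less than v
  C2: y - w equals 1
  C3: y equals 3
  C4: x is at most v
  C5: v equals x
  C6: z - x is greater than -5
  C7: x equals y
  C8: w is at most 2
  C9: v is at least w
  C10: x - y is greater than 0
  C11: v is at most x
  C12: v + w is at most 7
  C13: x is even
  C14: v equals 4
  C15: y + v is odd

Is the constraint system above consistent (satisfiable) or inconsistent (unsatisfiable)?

Unsatisfiable

Constraint 14 fixes v = 4 and constraint 3 fixes y = 3. Constraints 5 and 7 give v = x = y, so v = y. But 4 ≠ 3 — contradiction.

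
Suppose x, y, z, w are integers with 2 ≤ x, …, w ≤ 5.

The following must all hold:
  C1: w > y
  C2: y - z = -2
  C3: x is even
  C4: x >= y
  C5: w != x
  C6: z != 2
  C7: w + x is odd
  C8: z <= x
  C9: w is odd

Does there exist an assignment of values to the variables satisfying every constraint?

Setting (x, y, z, w) = (4, 2, 4, 3) satisfies everything: constraint 2: y - z = -2; constraint 3: x = 4 is even; constraint 7: w + x = 7 is odd, and the others follow.

Satisfiable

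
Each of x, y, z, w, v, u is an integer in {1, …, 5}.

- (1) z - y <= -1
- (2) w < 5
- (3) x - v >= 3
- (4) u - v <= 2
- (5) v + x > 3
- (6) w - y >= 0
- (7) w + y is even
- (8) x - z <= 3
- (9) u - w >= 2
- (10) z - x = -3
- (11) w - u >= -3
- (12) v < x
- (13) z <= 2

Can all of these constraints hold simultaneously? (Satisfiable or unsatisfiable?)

Unsatisfiable

Constraints 1, 3, 4, 6, 8, and 9 give x − v ≥ 3, v − u ≥ -2, u − w ≥ 2, w − y ≥ 0, y − z ≥ 1, z − x ≥ -3.
Adding all 6 inequalities: the left sides telescope to 0, and the right sides sum to 3 + (-2) + 2 + 0 + 1 + (-3) = 1. So 0 ≥ 1, which is false.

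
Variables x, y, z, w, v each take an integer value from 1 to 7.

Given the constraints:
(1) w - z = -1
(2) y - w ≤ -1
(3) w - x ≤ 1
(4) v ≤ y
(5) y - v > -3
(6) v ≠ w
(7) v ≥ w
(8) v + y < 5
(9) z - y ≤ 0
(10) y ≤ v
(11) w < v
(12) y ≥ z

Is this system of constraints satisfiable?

Unsatisfiable

Constraints 2, 4, and 11 give w < v, v ≤ y, y < w. Chaining: w < v ≤ y < w, which forces w < w — impossible.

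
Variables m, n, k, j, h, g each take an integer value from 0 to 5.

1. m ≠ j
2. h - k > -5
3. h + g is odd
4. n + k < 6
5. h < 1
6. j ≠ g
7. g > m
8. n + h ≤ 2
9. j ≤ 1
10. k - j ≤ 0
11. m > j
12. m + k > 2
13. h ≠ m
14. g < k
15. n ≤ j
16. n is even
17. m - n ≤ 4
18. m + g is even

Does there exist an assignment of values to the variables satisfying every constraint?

Constraints 7, 10, 11, and 14 give k ≤ j, j < m, m < g, g < k. Chaining: k ≤ j < m < g < k, which forces k < k — impossible.

Unsatisfiable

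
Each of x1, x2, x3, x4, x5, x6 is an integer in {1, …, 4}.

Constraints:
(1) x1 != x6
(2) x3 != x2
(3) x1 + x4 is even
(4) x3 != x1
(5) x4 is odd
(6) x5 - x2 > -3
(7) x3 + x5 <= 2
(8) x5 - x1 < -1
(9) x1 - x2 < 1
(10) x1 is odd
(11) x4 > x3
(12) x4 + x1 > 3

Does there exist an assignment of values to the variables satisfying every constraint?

Setting (x1, x2, x3, x4, x5, x6) = (3, 3, 1, 3, 1, 2) satisfies everything: constraint 6: x5 - x2 = -2; constraint 7: x3 + x5 = 2, and the others follow.

Satisfiable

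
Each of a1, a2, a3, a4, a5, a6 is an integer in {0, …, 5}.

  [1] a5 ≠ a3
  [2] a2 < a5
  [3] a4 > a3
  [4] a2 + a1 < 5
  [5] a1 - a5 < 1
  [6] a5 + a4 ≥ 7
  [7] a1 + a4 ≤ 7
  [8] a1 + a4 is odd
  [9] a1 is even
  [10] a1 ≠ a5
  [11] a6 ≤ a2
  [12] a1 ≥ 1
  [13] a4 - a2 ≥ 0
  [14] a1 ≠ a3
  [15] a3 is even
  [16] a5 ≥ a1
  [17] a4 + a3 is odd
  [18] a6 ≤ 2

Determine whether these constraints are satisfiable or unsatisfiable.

Take a1 = 2, a2 = 2, a3 = 0, a4 = 5, a5 = 3, a6 = 0. Then constraint 4: a2 + a1 = 4; constraint 5: a1 - a5 = -1, and every other listed constraint is also met.

Satisfiable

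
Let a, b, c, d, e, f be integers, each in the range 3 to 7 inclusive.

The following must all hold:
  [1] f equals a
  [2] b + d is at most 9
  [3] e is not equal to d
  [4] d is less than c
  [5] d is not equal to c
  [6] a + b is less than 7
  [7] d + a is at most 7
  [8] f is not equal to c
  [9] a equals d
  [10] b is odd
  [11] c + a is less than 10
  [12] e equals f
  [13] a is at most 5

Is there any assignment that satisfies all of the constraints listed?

Unsatisfiable

From constraints 1, 9, and 12, e = f = a = d, so e = d. But constraint 3 says e ≠ d. Contradiction.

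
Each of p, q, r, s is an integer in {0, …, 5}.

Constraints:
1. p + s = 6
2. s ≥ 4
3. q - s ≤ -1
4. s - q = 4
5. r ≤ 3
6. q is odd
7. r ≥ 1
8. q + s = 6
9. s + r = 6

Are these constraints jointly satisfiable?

The assignment p = 1, q = 1, r = 1, s = 5 works:
  constraint 1 holds since p + s = 6.
  constraint 3 holds since q - s = -4.
  constraint 4 holds since s - q = 4.
The rest check out directly.

Satisfiable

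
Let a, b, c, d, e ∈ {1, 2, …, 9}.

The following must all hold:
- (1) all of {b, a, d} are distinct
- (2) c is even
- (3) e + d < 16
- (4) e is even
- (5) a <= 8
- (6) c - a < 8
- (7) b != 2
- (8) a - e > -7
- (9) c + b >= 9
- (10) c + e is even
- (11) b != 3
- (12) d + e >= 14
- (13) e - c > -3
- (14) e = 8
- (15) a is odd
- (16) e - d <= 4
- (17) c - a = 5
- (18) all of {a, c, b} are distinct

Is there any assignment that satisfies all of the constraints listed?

The assignment a = 3, b = 1, c = 8, d = 6, e = 8 works:
  constraint 3 holds since e + d = 14.
  constraint 6 holds since c - a = 5.
The rest check out directly.

Satisfiable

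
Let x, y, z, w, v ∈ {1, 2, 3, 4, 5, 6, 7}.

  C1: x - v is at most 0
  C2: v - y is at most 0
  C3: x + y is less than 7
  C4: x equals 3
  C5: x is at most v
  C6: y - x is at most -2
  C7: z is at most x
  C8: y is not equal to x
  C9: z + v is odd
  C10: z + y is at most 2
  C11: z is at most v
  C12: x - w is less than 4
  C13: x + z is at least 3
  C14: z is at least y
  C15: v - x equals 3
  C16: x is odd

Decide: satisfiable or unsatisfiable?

Unsatisfiable

Constraints 1, 2, and 6 give x − y ≥ 2, y − v ≥ 0, v − x ≥ 0.
Adding all 3 inequalities: the left sides telescope to 0, and the right sides sum to 2 + 0 + 0 = 2. So 0 ≥ 2, which is false.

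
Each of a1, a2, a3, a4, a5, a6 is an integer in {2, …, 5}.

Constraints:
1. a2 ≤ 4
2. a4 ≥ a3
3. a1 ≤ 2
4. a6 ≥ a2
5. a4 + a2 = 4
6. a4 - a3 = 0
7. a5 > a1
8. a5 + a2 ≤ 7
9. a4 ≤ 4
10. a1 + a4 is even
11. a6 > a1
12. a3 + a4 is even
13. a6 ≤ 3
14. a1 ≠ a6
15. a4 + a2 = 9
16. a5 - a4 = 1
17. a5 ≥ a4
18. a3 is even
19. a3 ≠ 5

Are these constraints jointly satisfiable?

From constraint 9: a4 ≤ 4. From constraints 4 and 13: a2 ≤ a6 ≤ 3. Hence a4 + a2 ≤ 7. But constraint 15 requires a4 + a2 = 9, and 9 > 7. Contradiction.

Unsatisfiable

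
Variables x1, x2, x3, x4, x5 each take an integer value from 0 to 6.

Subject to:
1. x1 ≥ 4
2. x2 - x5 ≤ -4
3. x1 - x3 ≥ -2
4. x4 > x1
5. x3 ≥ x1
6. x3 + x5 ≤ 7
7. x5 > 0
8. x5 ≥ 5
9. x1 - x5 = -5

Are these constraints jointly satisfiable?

Unsatisfiable

From constraints 1 and 5: x3 ≥ x1 ≥ 4. From constraint 8: x5 ≥ 5. Hence x3 + x5 ≥ 9. But constraint 6 requires x3 + x5 ≤ 7, and 7 < 9. Contradiction.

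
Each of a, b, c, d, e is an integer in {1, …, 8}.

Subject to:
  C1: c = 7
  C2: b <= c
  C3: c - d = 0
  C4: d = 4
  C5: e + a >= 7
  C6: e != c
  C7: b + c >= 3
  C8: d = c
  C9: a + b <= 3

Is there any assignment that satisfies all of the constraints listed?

Unsatisfiable

Constraint 4 fixes d = 4 and constraint 1 fixes c = 7, but constraint 8 requires d = c. Since 4 ≠ 7, contradiction.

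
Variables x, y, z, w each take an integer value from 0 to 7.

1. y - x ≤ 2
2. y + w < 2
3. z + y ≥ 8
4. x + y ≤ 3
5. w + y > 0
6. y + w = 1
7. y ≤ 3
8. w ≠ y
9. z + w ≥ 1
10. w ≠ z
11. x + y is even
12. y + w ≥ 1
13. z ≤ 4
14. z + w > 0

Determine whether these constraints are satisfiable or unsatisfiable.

Unsatisfiable

From constraint 13: z ≤ 4. From constraint 7: y ≤ 3. Hence z + y ≤ 7. But constraint 3 requires z + y ≥ 8, and 8 > 7. Contradiction.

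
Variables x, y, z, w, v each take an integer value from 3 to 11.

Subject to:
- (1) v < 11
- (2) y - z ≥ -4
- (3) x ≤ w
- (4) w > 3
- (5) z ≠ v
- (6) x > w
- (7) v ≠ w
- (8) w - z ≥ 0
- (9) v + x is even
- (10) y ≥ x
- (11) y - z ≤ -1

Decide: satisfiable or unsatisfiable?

Constraints 6, 8, 10, and 11 give y < z, z ≤ w, w < x, x ≤ y. Chaining: y < z ≤ w < x ≤ y, which forces y < y — impossible.

Unsatisfiable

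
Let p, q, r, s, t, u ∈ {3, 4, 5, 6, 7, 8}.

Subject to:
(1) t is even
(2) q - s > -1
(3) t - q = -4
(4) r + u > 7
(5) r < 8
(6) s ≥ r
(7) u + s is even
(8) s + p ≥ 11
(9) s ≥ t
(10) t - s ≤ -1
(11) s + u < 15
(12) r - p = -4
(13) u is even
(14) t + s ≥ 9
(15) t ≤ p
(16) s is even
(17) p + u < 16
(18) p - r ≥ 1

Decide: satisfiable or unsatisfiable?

Take p = 7, q = 8, r = 3, s = 6, t = 4, u = 6. Then constraint 2: q - s = 2; constraint 3: t - q = -4, and every other listed constraint is also met.

Satisfiable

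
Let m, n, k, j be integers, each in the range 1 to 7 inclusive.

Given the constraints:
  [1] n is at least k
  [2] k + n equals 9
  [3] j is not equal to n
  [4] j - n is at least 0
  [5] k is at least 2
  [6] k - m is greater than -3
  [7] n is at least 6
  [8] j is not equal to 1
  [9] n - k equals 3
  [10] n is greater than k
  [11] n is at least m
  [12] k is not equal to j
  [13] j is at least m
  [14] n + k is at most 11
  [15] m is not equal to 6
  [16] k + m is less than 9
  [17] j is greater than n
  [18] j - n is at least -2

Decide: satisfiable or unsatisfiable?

Satisfiable

Take m = 5, n = 6, k = 3, j = 7. Then constraint 2: k + n = 9; constraint 4: j - n = 1, and every other listed constraint is also met.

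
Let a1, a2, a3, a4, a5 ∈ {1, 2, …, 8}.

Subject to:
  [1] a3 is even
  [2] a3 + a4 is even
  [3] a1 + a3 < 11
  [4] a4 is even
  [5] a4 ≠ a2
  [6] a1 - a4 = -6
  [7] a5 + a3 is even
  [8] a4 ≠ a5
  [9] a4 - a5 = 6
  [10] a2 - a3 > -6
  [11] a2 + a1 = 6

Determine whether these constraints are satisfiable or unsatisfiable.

Setting (a1, a2, a3, a4, a5) = (2, 4, 8, 8, 2) satisfies everything: constraint 3: a1 + a3 = 10; constraint 6: a1 - a4 = -6, and the others follow.

Satisfiable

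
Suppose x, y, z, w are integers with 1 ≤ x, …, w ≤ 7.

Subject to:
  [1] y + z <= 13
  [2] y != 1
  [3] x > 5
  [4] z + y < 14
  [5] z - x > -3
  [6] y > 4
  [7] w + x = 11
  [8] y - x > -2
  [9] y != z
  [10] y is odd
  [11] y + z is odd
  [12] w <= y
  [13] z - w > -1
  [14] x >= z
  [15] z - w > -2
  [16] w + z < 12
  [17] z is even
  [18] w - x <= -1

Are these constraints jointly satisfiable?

Take x = 6, y = 7, z = 6, w = 5. Then constraint 1: y + z = 13; constraint 4: z + y = 13, and every other listed constraint is also met.

Satisfiable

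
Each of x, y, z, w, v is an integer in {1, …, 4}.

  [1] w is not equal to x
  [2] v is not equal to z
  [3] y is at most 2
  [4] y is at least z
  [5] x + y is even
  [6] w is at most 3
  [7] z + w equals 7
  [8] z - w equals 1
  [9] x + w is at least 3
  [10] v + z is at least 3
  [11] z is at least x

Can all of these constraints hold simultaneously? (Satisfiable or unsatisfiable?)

Unsatisfiable

From constraints 3 and 4: z ≤ y ≤ 2. From constraint 6: w ≤ 3. Hence z + w ≤ 5. But constraint 7 requires z + w = 7, and 7 > 5. Contradiction.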